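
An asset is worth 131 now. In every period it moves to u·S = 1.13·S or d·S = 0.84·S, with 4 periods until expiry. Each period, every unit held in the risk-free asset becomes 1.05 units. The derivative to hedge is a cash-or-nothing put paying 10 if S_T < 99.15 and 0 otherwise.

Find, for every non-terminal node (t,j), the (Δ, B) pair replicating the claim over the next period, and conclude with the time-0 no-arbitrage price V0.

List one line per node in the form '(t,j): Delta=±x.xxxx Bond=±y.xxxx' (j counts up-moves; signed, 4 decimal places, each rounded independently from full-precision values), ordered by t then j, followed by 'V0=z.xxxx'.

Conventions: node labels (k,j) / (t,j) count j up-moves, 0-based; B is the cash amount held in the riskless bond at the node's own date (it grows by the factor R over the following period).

No-arbitrage ⇒ martingale measure with p* = (R−d)/(u−d) = 0.7241.
Terminal payoffs: V(4,0)=10.0000, V(4,1)=10.0000, V(4,2)=0.0000, V(4,3)=0.0000, V(4,4)=0.0000
(3,0): S=77.6442. Δ = (V_up−V_dn)/(S_up−S_dn) = (10.0000−10.0000)/(87.7380−65.2211) = 0.0000. V = [p*·10.0000 + (1−p*)·10.0000]/1.05 = 9.5238. B = V − Δ·S = 9.5238.
(3,1): S=104.4500. Δ = (V_up−V_dn)/(S_up−S_dn) = (0.0000−10.0000)/(118.0285−87.7380) = -0.3301. V = [p*·0.0000 + (1−p*)·10.0000]/1.05 = 2.6273. B = V − Δ·S = 37.1100.
(3,2): S=140.5101. Δ = (V_up−V_dn)/(S_up−S_dn) = (0.0000−0.0000)/(158.7764−118.0285) = 0.0000. V = [p*·0.0000 + (1−p*)·0.0000]/1.05 = 0.0000. B = V − Δ·S = 0.0000.
(3,3): S=189.0195. Δ = (V_up−V_dn)/(S_up−S_dn) = (0.0000−0.0000)/(213.5920−158.7764) = 0.0000. V = [p*·0.0000 + (1−p*)·0.0000]/1.05 = 0.0000. B = V − Δ·S = 0.0000.
(2,0): S=92.4336. Δ = (V_up−V_dn)/(S_up−S_dn) = (2.6273−9.5238)/(104.4500−77.6442) = -0.2573. V = [p*·2.6273 + (1−p*)·9.5238]/1.05 = 4.3141. B = V − Δ·S = 28.0953.
(2,1): S=124.3452. Δ = (V_up−V_dn)/(S_up−S_dn) = (0.0000−2.6273)/(140.5101−104.4500) = -0.0729. V = [p*·0.0000 + (1−p*)·2.6273]/1.05 = 0.6902. B = V − Δ·S = 9.7498.
(2,2): S=167.2739. Δ = (V_up−V_dn)/(S_up−S_dn) = (0.0000−0.0000)/(189.0195−140.5101) = 0.0000. V = [p*·0.0000 + (1−p*)·0.0000]/1.05 = 0.0000. B = V − Δ·S = 0.0000.
(1,0): S=110.0400. Δ = (V_up−V_dn)/(S_up−S_dn) = (0.6902−4.3141)/(124.3452−92.4336) = -0.1136. V = [p*·0.6902 + (1−p*)·4.3141]/1.05 = 1.6094. B = V − Δ·S = 14.1053.
(1,1): S=148.0300. Δ = (V_up−V_dn)/(S_up−S_dn) = (0.0000−0.6902)/(167.2739−124.3452) = -0.0161. V = [p*·0.0000 + (1−p*)·0.6902]/1.05 = 0.1813. B = V − Δ·S = 2.5615.
(0,0): S=131.0000. Δ = (V_up−V_dn)/(S_up−S_dn) = (0.1813−1.6094)/(148.0300−110.0400) = -0.0376. V = [p*·0.1813 + (1−p*)·1.6094]/1.05 = 0.5479. B = V − Δ·S = 5.4724.
Check: Δ(0,0)·S0 + B(0,0) = 0.5479 = V0.

(0,0): Delta=-0.0376 Bond=5.4724
(1,0): Delta=-0.1136 Bond=14.1053
(1,1): Delta=-0.0161 Bond=2.5615
(2,0): Delta=-0.2573 Bond=28.0953
(2,1): Delta=-0.0729 Bond=9.7498
(2,2): Delta=0.0000 Bond=0.0000
(3,0): Delta=0.0000 Bond=9.5238
(3,1): Delta=-0.3301 Bond=37.1100
(3,2): Delta=0.0000 Bond=0.0000
(3,3): Delta=0.0000 Bond=0.0000
V0=0.5479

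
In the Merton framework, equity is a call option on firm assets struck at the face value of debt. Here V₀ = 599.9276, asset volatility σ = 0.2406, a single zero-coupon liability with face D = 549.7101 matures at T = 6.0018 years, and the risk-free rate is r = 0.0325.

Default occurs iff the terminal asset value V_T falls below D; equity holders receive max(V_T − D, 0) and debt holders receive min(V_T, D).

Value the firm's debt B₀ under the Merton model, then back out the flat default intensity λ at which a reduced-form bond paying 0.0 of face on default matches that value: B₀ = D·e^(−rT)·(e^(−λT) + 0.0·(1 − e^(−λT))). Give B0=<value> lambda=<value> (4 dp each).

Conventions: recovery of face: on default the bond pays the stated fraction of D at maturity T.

With assets at 599.9276 and a single debt payment of 549.7101 at 6.0018 years:
d₁ = [ln(V₀/D) + (r + σ²/2)T] / (σ√T)
   = [ln(599.9276/549.7101) + (0.0325 + 0.5·0.2406²)·6.0018] / (0.2406·√6.0018)
   = [0.087418 + 0.368776] / 0.589436 = 0.773950
d₂ = d₁ − σ√T = 0.773950 − 0.589436 = 0.184514
N(d₁) = 0.780520,  N(d₂) = 0.573195,  e^(−rT) = 0.822787
E₀ = V₀·N(d₁) − D·e^(−rT)·N(d₂)
   = 599.9276·0.780520 − 549.7101·0.822787·0.573195 = 209.002677
B₀ = V₀ − E₀ = 599.9276 − 209.002677 = 390.924923
e^(−λT) = (B₀·e^(rT)/D − 0)/(1 − 0) = (390.9249·1.215382/549.7101 − 0)/1 = 0.86431579
λ = −ln(0.86431579)/6.0018 = 0.024296

B0=390.9249 lambda=0.0243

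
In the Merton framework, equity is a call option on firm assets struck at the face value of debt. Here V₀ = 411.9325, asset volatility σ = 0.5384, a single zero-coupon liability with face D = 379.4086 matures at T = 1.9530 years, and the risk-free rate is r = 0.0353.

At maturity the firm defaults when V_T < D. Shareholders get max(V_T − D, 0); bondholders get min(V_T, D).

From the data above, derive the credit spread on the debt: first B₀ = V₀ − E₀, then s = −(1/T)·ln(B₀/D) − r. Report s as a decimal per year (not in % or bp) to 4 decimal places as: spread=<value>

spread=0.1416

Equity is a call on the firm's assets struck at D = 379.4086:
d₁ = [ln(V₀/D) + (r + σ²/2)T] / (σ√T)
   = [ln(411.9325/379.4086) + (0.0353 + 0.5·0.5384²)·1.9530] / (0.5384·√1.9530)
   = [0.082246 + 0.352003] / 0.752413 = 0.577142
d₂ = d₁ − σ√T = 0.577142 − 0.752413 = -0.175271
N(d₁) = 0.718078,  N(d₂) = 0.430434,  e^(−rT) = 0.933382
E₀ = V₀·N(d₁) − D·e^(−rT)·N(d₂)
   = 411.9325·0.718078 − 379.4086·0.933382·0.430434 = 143.369038
B₀ = V₀ − E₀ = 411.9325 − 143.369038 = 268.563462
spread = −(1/T)·ln(B₀/D) − r = −(1/1.9530)·ln(268.563462/379.4086) − 0.0353 = 0.14162088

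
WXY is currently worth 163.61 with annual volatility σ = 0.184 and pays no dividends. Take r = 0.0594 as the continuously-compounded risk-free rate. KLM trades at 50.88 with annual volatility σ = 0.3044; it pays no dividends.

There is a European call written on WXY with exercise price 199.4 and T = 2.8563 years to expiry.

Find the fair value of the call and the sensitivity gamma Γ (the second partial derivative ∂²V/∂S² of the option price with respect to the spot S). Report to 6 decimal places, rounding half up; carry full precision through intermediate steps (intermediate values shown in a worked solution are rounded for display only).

σ√T = 0.184·√2.8563 = 0.310971
d₁ = (ln(S/K) + (r+σ²/2)T) / (σ√T) = (ln(163.61/199.4) + (0.0594+0.184²/2)·2.8563) / 0.310971 = (-0.197827 + 0.218016) / 0.310971 = 0.064920
d₂ = d₁ − σ√T = 0.064920 − 0.310971 = -0.246050
e^{−rT} = 0.843948
N(d₁) = 0.525881,  N(d₂) = 0.402822
Call price V = S·N(d₁) − K·e^{−rT}·N(d₂) = 86.039442 − 67.788129 = 18.251313
φ(d₁) = (1/√(2π))·e^{−d₁²/2} = 0.398102
Γ = φ(d₁) / (S·σ·√T) = 0.007825

price = 18.251313
Γ = 0.007825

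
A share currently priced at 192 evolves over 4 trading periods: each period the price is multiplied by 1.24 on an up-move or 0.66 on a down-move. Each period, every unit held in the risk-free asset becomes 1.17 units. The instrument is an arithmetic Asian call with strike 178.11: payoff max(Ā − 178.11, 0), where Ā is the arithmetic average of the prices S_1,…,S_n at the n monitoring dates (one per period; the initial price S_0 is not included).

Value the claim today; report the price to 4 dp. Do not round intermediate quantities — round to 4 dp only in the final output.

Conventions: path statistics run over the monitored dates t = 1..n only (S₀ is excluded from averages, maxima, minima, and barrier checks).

Under the martingale measure an up-move has probability p* = 0.8793; value the claim as the probability-weighted average of per-path payoffs, discounted 4 periods at R = 1.17.
Enumerate all 2^4 = 16 price paths (U = up ×1.24, D = down ×0.66); each path with k up-moves has probability p*^k·(1−p*)^(4−k).
DDDD: Ā=75.4965, payoff=0.0000, prob=0.000212
UDDD: Ā=141.8419, payoff=0.0000, prob=0.001546
DUDD: Ā=114.0019, payoff=0.0000, prob=0.001546
UUDD: Ā=214.1853, payoff=36.0753, prob=0.011262
DDUD: Ā=95.6275, payoff=0.0000, prob=0.001546
UDUD: Ā=179.6637, payoff=1.5537, prob=0.011262
DUUD: Ā=151.8237, payoff=0.0000, prob=0.011262
UUUD: Ā=285.2446, payoff=107.1346, prob=0.082053
DDDU: Ā=83.5004, payoff=0.0000, prob=0.001546
UDDU: Ā=156.8795, payoff=0.0000, prob=0.011262
DUDU: Ā=129.0395, payoff=0.0000, prob=0.011262
UUDU: Ā=242.4378, payoff=64.3278, prob=0.082053
DDUU: Ā=110.6651, payoff=0.0000, prob=0.011262
UDUU: Ā=207.9162, payoff=29.8062, prob=0.082053
DUUU: Ā=180.0762, payoff=1.9662, prob=0.082053
UUUU: Ā=338.3250, payoff=160.2150, prob=0.597818
Price = Σ prob·payoff / R^4 = 112.879260 / 1.873887 = 60.2380

price = 60.2380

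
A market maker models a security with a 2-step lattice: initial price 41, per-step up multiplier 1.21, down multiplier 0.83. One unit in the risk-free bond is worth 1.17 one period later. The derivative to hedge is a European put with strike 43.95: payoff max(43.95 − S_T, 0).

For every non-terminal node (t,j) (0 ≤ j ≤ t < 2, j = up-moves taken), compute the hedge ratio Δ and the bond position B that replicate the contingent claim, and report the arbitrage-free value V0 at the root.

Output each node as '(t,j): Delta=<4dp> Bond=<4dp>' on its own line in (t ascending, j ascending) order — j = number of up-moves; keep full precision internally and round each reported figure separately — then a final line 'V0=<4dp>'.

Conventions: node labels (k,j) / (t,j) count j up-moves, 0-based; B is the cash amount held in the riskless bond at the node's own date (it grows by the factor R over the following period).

(0,0): Delta=-0.2108 Bond=9.1524
(1,0): Delta=-1.0000 Bond=37.5641
(1,1): Delta=-0.1471 Bond=7.5488
V0=0.5088

Under the risk-neutral measure, an up-move has probability p* = (R−d)/(u−d) = 0.8947 and values discount at R = 1.17.
Payoffs at expiry: V(2,0)=15.7051, V(2,1)=2.7737, V(2,2)=0.0000
(1,0): S=34.0300. Δ = (V_up−V_dn)/(S_up−S_dn) = (2.7737−15.7051)/(41.1763−28.2449) = -1.0000. V = [p*·2.7737 + (1−p*)·15.7051]/1.17 = 3.5341. B = V − Δ·S = 37.5641.
(1,1): S=49.6100. Δ = (V_up−V_dn)/(S_up−S_dn) = (0.0000−2.7737)/(60.0281−41.1763) = -0.1471. V = [p*·0.0000 + (1−p*)·2.7737]/1.17 = 0.2495. B = V − Δ·S = 7.5488.
(0,0): S=41.0000. Δ = (V_up−V_dn)/(S_up−S_dn) = (0.2495−3.5341)/(49.6100−34.0300) = -0.2108. V = [p*·0.2495 + (1−p*)·3.5341]/1.17 = 0.5088. B = V − Δ·S = 9.1524.
Check: Δ(0,0)·S0 + B(0,0) = 0.5088 = V0.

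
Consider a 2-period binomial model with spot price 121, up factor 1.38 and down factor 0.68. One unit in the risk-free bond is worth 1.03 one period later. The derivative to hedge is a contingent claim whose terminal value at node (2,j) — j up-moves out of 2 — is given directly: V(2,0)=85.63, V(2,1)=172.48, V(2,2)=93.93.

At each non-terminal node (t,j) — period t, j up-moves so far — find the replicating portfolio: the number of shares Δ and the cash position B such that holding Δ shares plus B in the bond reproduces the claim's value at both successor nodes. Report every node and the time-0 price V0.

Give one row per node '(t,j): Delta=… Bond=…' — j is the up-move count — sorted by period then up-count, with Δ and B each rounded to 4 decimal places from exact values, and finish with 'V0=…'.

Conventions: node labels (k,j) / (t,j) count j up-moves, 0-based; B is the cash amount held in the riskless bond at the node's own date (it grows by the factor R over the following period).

(0,0): Delta=0.0476 Bond=117.8467
(1,0): Delta=1.5079 Bond=1.2247
(1,1): Delta=-0.6720 Bond=241.5395
V0=123.6026

The replicating-portfolio and risk-neutral prices coincide; use p* = (1.03−0.68)/(1.38−0.68) = 0.5000 for the latter.
Terminal payoffs: V(2,0)=85.6300, V(2,1)=172.4800, V(2,2)=93.9300
(1,0): S=82.2800. Δ = (V_up−V_dn)/(S_up−S_dn) = (172.4800−85.6300)/(113.5464−55.9504) = 1.5079. V = [p*·172.4800 + (1−p*)·85.6300]/1.03 = 125.2961. B = V − Δ·S = 1.2247.
(1,1): S=166.9800. Δ = (V_up−V_dn)/(S_up−S_dn) = (93.9300−172.4800)/(230.4324−113.5464) = -0.6720. V = [p*·93.9300 + (1−p*)·172.4800]/1.03 = 129.3252. B = V − Δ·S = 241.5395.
(0,0): S=121.0000. Δ = (V_up−V_dn)/(S_up−S_dn) = (129.3252−125.2961)/(166.9800−82.2800) = 0.0476. V = [p*·129.3252 + (1−p*)·125.2961]/1.03 = 123.6026. B = V − Δ·S = 117.8467.
Sanity check at the root: Δ(0,0)·S0 + B(0,0) reproduces V0 = 123.6026.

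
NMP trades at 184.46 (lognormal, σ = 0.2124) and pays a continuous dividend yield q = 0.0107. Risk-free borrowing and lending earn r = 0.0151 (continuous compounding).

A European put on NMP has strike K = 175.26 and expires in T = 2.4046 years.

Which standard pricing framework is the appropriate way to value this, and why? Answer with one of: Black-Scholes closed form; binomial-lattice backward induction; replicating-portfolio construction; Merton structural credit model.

Key observation: with NMP following a GBM at constant σ and r, the European put struck at 175.26 prices in closed form — nothing here needs a stepwise model or a balance sheet.

framework: Black-Scholes closed form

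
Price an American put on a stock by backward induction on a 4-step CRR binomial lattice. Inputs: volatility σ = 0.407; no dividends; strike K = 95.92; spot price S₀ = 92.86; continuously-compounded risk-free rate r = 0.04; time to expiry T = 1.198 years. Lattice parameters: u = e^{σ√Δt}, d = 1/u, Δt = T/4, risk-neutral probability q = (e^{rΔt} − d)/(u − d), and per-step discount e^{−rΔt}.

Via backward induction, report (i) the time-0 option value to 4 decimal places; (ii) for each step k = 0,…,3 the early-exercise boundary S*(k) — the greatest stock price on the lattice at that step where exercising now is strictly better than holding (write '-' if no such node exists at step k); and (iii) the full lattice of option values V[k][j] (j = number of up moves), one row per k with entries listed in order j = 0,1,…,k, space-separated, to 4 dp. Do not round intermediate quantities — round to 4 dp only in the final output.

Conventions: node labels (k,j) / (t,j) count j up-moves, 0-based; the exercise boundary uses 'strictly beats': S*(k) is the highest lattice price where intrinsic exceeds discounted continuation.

Δt=0.29950, u=1.24949, d=0.80033, q=0.47138, disc=e^(-rΔt)=0.98809
k=4 terminal: V=max(K-S,0) → 57.8227 36.4413 3.0600 0.0000 0.0000
k=3: j=0 S=47.6023 intr=48.3177 cont=47.1754 V=48.3177[EX]; j=1 S=74.3182 intr=21.6018 cont=20.4595 V=21.6018[EX]; j=2 S=116.0278 intr=0.0000 cont=1.5983 V=1.5983[hold]; j=3 S=181.1462 intr=0.0000 cont=0.0000 V=0.0000[hold]  S*(3)=74.3182
k=2: j=0 S=59.4787 intr=36.4413 cont=35.2990 V=36.4413[EX]; j=1 S=92.8600 intr=3.0600 cont=12.0277 V=12.0277[hold]; j=2 S=144.9759 intr=0.0000 cont=0.8348 V=0.8348[hold]  S*(2)=59.4787
k=1: j=0 S=74.3182 intr=21.6018 cont=24.6364 V=24.6364[hold]; j=1 S=116.0278 intr=0.0000 cont=6.6712 V=6.6712[hold]  S*(1)=-
k=0: j=0 S=92.8600 intr=3.0600 cont=15.9755 V=15.9755[hold]  S*(0)=-

price = 15.9755
boundary = - - 59.4787 74.3182
tree:
15.9755
24.6364 6.6712
36.4413 12.0277 0.8348
48.3177 21.6018 1.5983 0.0000
57.8227 36.4413 3.0600 0.0000 0.0000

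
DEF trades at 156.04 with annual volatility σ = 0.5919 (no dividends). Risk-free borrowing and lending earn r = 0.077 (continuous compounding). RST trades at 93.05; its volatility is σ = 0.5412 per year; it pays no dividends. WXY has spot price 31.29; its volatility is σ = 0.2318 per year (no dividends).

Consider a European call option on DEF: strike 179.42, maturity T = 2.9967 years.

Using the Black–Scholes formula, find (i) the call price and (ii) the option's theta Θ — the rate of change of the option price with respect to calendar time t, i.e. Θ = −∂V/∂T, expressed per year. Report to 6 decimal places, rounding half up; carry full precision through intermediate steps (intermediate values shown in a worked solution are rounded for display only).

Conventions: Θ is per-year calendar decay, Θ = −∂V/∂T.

σ√T = 0.5919·√2.9967 = 1.024637
d₁ = (ln(S/K) + (r+σ²/2)T) / (σ√T) = (ln(156.04/179.42) + (0.077+0.5919²/2)·2.9967) / 1.024637 = (-0.139617 + 0.755686) / 1.024637 = 0.601256
d₂ = d₁ − σ√T = 0.601256 − 1.024637 = -0.423381
e^{−rT} = 0.793941
N(d₁) = 0.726165,  N(d₂) = 0.336009
Call price V = S·N(d₁) − K·e^{−rT}·N(d₂) = 113.310834 − 47.864087 = 65.446747
φ(d₁) = (1/√(2π))·e^{−d₁²/2} = 0.332973
Θ = −S·φ(d₁)·σ/(2√T) − r·K·e^{−rT}·N(d₂) = −8.882640 − 3.685535 = -12.568174

price = 65.446747
Θ = -12.568174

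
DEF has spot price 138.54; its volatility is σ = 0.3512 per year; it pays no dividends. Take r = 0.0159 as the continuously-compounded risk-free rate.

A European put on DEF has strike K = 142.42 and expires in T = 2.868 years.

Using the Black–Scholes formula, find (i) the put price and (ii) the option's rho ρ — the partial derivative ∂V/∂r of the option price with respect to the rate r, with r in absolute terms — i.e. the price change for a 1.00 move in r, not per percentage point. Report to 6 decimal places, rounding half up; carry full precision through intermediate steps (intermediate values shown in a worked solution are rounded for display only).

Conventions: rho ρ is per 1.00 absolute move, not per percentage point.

σ√T = 0.3512·√2.868 = 0.594763
d₁ = (ln(S/K) + (r+σ²/2)T) / (σ√T) = (ln(138.54/142.42) + (0.0159+0.3512²/2)·2.868) / 0.594763 = (-0.027621 + 0.222473) / 0.594763 = 0.327612
d₂ = d₁ − σ√T = 0.327612 − 0.594763 = -0.267151
e^{−rT} = 0.955423
N(−d₁) = 0.371603,  N(−d₂) = 0.605324
Put price V = K·e^{−rT}·N(−d₂) − S·N(−d₁) = 82.367198 − 51.481821 = 30.885377
ρ = −K·T·e^{−rT}·N(−d₂) = -236.229123

price = 30.885377
ρ = -236.229123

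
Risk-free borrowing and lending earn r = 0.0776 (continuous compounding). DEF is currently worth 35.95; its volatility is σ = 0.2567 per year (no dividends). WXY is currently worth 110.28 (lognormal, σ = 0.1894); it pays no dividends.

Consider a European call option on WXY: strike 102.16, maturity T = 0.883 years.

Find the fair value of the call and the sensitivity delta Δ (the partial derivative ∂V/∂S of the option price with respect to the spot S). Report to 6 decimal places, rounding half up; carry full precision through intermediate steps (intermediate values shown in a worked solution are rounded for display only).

σ√T = 0.1894·√0.883 = 0.177976
d₁ = (ln(S/K) + (r+σ²/2)T) / (σ√T) = (ln(110.28/102.16) + (0.0776+0.1894²/2)·0.883) / 0.177976 = (0.076482 + 0.084358) / 0.177976 = 0.903724
d₂ = d₁ − σ√T = 0.903724 − 0.177976 = 0.725749
e^{−rT} = 0.933774
N(d₁) = 0.816929,  N(d₂) = 0.766004
Call price V = S·N(d₁) − K·e^{−rT}·N(d₂) = 90.090951 − 73.072419 = 17.018532
Δ = N(d₁) = 0.816929

price = 17.018532
Δ = 0.816929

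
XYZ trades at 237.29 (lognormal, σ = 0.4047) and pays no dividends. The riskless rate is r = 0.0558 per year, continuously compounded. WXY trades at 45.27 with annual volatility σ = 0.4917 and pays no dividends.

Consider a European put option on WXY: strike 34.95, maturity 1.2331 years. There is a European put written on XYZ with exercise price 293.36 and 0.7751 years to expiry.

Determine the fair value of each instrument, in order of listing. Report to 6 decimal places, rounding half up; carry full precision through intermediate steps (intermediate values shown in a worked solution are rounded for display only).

[WXY put K=34.95]
σ√T = 0.4917·√1.2331 = 0.546008
d₁ = (ln(S/K) + (r+σ²/2)T) / (σ√T) = (ln(45.27/34.95) + (0.0558+0.4917²/2)·1.2331) / 0.546008 = (0.258726 + 0.217870) / 0.546008 = 0.872872
d₂ = d₁ − σ√T = 0.872872 − 0.546008 = 0.326864
e^{−rT} = 0.933507
N(−d₁) = 0.191366,  N(−d₂) = 0.371885
price = K·e^{−rT}·N(−d₂) − S·N(−d₁) = 12.133157 − 8.663153 = 3.470004
[XYZ put K=293.36]
σ√T = 0.4047·√0.7751 = 0.356297
d₁ = (ln(S/K) + (r+σ²/2)T) / (σ√T) = (ln(237.29/293.36) + (0.0558+0.4047²/2)·0.7751) / 0.356297 = (-0.212118 + 0.106724) / 0.356297 = -0.295802
d₂ = d₁ − σ√T = -0.295802 − 0.356297 = -0.652098
e^{−rT} = 0.957671
N(−d₁) = 0.616309,  N(−d₂) = 0.742831
price = K·e^{−rT}·N(−d₂) − S·N(−d₁) = 208.692829 − 146.244003 = 62.448826

price(WXY put K=34.95) = 3.470004
price(XYZ put K=293.36) = 62.448826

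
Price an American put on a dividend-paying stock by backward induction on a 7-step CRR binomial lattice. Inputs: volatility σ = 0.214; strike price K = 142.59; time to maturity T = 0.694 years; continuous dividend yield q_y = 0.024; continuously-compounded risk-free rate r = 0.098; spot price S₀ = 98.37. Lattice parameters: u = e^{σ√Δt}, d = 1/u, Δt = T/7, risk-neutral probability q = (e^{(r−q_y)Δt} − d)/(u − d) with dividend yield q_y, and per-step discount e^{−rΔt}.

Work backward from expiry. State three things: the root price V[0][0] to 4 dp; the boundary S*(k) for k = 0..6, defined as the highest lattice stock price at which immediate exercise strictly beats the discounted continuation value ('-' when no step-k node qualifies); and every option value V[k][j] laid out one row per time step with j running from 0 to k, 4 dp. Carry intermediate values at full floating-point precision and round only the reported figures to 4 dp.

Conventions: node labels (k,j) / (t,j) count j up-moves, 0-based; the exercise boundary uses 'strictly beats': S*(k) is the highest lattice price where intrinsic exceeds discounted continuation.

Δt=0.09914  u=1.06970  d=0.93484  q=0.53776  discount=0.99033
step 7 (expiry): payoffs max(K−S,0) = 81.2114 72.3565 62.2241 50.6300 37.3632 22.1825 4.8116 0.0000
step 6: (k=6,j=0): S=65.6569, K−S=76.9331, hold=75.7104 ⇒ V=76.9331 exercise | (k=6,j=1): S=75.1291, K−S=67.4609, hold=66.2608 ⇒ V=67.4609 exercise | (k=6,j=2): S=85.9677, K−S=56.6223, hold=55.4479 ⇒ V=56.6223 exercise | (k=6,j=3): S=98.3700, K−S=44.2200, hold=43.0751 ⇒ V=44.2200 exercise | (k=6,j=4): S=112.5615, K−S=30.0285, hold=28.9173 ⇒ V=30.0285 exercise | (k=6,j=5): S=128.8004, K−S=13.7896, hold=12.7170 ⇒ V=13.7896 exercise | (k=6,j=6): S=147.3821, K−S=0.0000, hold=2.2026 ⇒ V=2.2026 continue  boundary S*=128.8004
step 5: (k=5,j=0): S=70.2335, K−S=72.3565, hold=71.1447 ⇒ V=72.3565 exercise | (k=5,j=1): S=80.3659, K−S=62.2241, hold=61.0364 ⇒ V=62.2241 exercise | (k=5,j=2): S=91.9600, K−S=50.6300, hold=49.4698 ⇒ V=50.6300 exercise | (k=5,j=3): S=105.2268, K−S=37.3632, hold=36.2346 ⇒ V=37.3632 exercise | (k=5,j=4): S=120.4075, K−S=22.1825, hold=21.0899 ⇒ V=22.1825 exercise | (k=5,j=5): S=137.7784, K−S=4.8116, hold=7.4855 ⇒ V=7.4855 continue  boundary S*=120.4075
step 4: (k=4,j=0): S=75.1291, K−S=67.4609, hold=66.2608 ⇒ V=67.4609 exercise | (k=4,j=1): S=85.9677, K−S=56.6223, hold=55.4479 ⇒ V=56.6223 exercise | (k=4,j=2): S=98.3700, K−S=44.2200, hold=43.0751 ⇒ V=44.2200 exercise | (k=4,j=3): S=112.5615, K−S=30.0285, hold=28.9173 ⇒ V=30.0285 exercise | (k=4,j=4): S=128.8004, K−S=13.7896, hold=14.1410 ⇒ V=14.1410 continue  boundary S*=112.5615
step 3: (k=3,j=0): S=80.3659, K−S=62.2241, hold=61.0364 ⇒ V=62.2241 exercise | (k=3,j=1): S=91.9600, K−S=50.6300, hold=49.4698 ⇒ V=50.6300 exercise | (k=3,j=2): S=105.2268, K−S=37.3632, hold=36.2346 ⇒ V=37.3632 exercise | (k=3,j=3): S=120.4075, K−S=22.1825, hold=21.2771 ⇒ V=22.1825 exercise  boundary S*=120.4075
step 2: (k=2,j=0): S=85.9677, K−S=56.6223, hold=55.4479 ⇒ V=56.6223 exercise | (k=2,j=1): S=98.3700, K−S=44.2200, hold=43.0751 ⇒ V=44.2200 exercise | (k=2,j=2): S=112.5615, K−S=30.0285, hold=28.9173 ⇒ V=30.0285 exercise  boundary S*=112.5615
step 1: (k=1,j=0): S=91.9600, K−S=50.6300, hold=49.4698 ⇒ V=50.6300 exercise | (k=1,j=1): S=105.2268, K−S=37.3632, hold=36.2346 ⇒ V=37.3632 exercise  boundary S*=105.2268
step 0: (k=0,j=0): S=98.3700, K−S=44.2200, hold=43.0751 ⇒ V=44.2200 exercise  boundary S*=98.3700

price = 44.2200
boundary = 98.3700 105.2268 112.5615 120.4075 112.5615 120.4075 128.8004
tree:
44.2200
50.6300 37.3632
56.6223 44.2200 30.0285
62.2241 50.6300 37.3632 22.1825
67.4609 56.6223 44.2200 30.0285 14.1410
72.3565 62.2241 50.6300 37.3632 22.1825 7.4855
76.9331 67.4609 56.6223 44.2200 30.0285 13.7896 2.2026
81.2114 72.3565 62.2241 50.6300 37.3632 22.1825 4.8116 0.0000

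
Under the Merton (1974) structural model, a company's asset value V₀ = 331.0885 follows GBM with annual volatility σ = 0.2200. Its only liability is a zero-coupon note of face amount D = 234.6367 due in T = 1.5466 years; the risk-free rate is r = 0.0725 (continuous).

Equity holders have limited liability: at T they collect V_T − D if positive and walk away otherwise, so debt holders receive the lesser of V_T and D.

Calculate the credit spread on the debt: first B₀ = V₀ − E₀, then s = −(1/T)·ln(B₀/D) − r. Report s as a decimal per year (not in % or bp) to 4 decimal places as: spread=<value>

Work the structural quantities from V₀ = 331.0885 against face 234.6367:
d₁ = [ln(V₀/D) + (r + σ²/2)T] / (σ√T)
   = [ln(331.0885/234.6367) + (0.0725 + 0.5·0.2200²)·1.5466] / (0.2200·√1.5466)
   = [0.344347 + 0.149556] / 0.273597 = 1.805221
d₂ = d₁ − σ√T = 1.805221 − 0.273597 = 1.531624
N(d₁) = 0.964480,  N(d₂) = 0.937192,  e^(−rT) = 0.893929
E₀ = V₀·N(d₁) − D·e^(−rT)·N(d₂)
   = 331.0885·0.964480 − 234.6367·0.893929·0.937192 = 122.753398
B₀ = V₀ − E₀ = 331.0885 − 122.753398 = 208.335102
spread = −(1/T)·ln(B₀/D) − r = −(1/1.5466)·ln(208.335102/234.6367) − 0.0725 = 0.00437218

spread=0.0044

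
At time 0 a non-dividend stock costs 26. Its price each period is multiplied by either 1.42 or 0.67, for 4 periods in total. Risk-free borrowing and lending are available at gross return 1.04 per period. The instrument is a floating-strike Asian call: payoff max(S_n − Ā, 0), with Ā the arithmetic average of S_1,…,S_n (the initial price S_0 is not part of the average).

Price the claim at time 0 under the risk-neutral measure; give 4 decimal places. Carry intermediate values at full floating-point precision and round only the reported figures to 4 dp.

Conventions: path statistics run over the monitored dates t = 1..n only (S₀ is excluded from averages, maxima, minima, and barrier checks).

Set p* = 0.4933 (from d < R < u); the path-dependent value is the discounted p*-expectation over all price paths.
Enumerate all 2^4 = 16 price paths (U = up ×1.42, D = down ×0.67); each path with k up-moves has probability p*^k·(1−p*)^(4−k).
DDDD: Ā=10.5376, payoff=0.0000, prob=0.065901
UDDD: Ā=22.3335, payoff=0.0000, prob=0.064166
DUDD: Ā=17.4585, payoff=0.0000, prob=0.064166
UUDD: Ā=37.0016, payoff=0.0000, prob=0.062478
DDUD: Ā=14.1922, payoff=0.0000, prob=0.064166
UDUD: Ā=30.0791, payoff=0.0000, prob=0.062478
DUUD: Ā=25.2041, payoff=0.0000, prob=0.062478
UUUD: Ā=53.4176, payoff=0.0000, prob=0.060834
DDDU: Ā=12.0039, payoff=0.0000, prob=0.064166
UDDU: Ā=25.4410, payoff=0.0000, prob=0.062478
DUDU: Ā=20.5660, payoff=2.9682, prob=0.062478
UUDU: Ā=43.5876, payoff=6.2908, prob=0.060834
DDUU: Ā=17.2997, payoff=6.2345, prob=0.062478
UDUU: Ā=36.6651, payoff=13.2133, prob=0.060834
DUUU: Ā=31.7901, payoff=18.0883, prob=0.060834
UUUU: Ā=67.3761, payoff=38.3365, prob=0.059233
Price = Σ prob·payoff / R^4 = 5.132626 / 1.169859 = 4.3874

price = 4.3874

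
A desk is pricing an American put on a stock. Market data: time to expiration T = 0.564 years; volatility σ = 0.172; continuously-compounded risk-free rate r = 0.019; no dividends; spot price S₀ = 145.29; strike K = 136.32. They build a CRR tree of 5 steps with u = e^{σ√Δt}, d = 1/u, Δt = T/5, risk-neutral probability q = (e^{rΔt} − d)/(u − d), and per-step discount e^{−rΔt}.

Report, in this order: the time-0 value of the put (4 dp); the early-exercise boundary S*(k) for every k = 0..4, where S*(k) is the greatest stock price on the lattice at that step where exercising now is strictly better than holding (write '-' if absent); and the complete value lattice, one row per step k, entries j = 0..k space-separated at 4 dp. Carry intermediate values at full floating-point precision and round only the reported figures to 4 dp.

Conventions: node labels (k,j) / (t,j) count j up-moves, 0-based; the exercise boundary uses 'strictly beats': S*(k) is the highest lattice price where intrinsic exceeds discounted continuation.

Δt=0.11280, u=1.05947, d=0.94387, q=0.50412, disc=e^(-rΔt)=0.99786
k=5 terminal: V=max(K-S,0) → 27.4783 14.1481 0.0000 0.0000 0.0000 0.0000
k=4: j=0 S=115.3144 intr=21.0056 cont=20.7138 V=21.0056[EX]; j=1 S=129.4373 intr=6.8827 cont=7.0007 V=7.0007[hold]; j=2 S=145.2900 intr=0.0000 cont=0.0000 V=0.0000[hold]; j=3 S=163.0842 intr=0.0000 cont=0.0000 V=0.0000[hold]; j=4 S=183.0577 intr=0.0000 cont=0.0000 V=0.0000[hold]  S*(4)=115.3144
k=3: j=0 S=122.1719 intr=14.1481 cont=13.9156 V=14.1481[EX]; j=1 S=137.1348 intr=0.0000 cont=3.4641 V=3.4641[hold]; j=2 S=153.9302 intr=0.0000 cont=0.0000 V=0.0000[hold]; j=3 S=172.7826 intr=0.0000 cont=0.0000 V=0.0000[hold]  S*(3)=122.1719
k=2: j=0 S=129.4373 intr=6.8827 cont=8.7433 V=8.7433[hold]; j=1 S=145.2900 intr=0.0000 cont=1.7141 V=1.7141[hold]; j=2 S=163.0842 intr=0.0000 cont=0.0000 V=0.0000[hold]  S*(2)=-
k=1: j=0 S=137.1348 intr=0.0000 cont=5.1886 V=5.1886[hold]; j=1 S=153.9302 intr=0.0000 cont=0.8482 V=0.8482[hold]  S*(1)=-
k=0: j=0 S=145.2900 intr=0.0000 cont=2.9940 V=2.9940[hold]  S*(0)=-

price = 2.9940
boundary = - - - 122.1719 115.3144
tree:
2.9940
5.1886 0.8482
8.7433 1.7141 0.0000
14.1481 3.4641 0.0000 0.0000
21.0056 7.0007 0.0000 0.0000 0.0000
27.4783 14.1481 0.0000 0.0000 0.0000 0.0000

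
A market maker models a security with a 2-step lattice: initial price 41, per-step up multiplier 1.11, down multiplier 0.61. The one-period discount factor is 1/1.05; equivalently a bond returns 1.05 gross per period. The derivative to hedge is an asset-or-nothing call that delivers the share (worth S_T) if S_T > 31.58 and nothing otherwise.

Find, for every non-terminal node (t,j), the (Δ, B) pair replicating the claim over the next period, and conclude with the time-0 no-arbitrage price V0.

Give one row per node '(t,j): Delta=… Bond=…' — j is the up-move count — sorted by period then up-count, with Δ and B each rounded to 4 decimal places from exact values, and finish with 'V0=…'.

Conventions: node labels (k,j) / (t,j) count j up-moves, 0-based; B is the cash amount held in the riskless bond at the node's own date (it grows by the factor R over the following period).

(0,0): Delta=2.0652 Bond=-49.1919
(1,0): Delta=0.0000 Bond=0.0000
(1,1): Delta=2.2200 Bond=-58.6949
V0=35.4827

No-arbitrage ⇒ martingale measure with p* = (R−d)/(u−d) = 0.8800.
Terminal payoffs: V(2,0)=0.0000, V(2,1)=0.0000, V(2,2)=50.5161
  t=1,j=0: stock 25.0100 → up 27.7611 (V=0.0000), down 15.2561 (V=0.0000). Price 0.0000; hedge Δ=0.0000, bond B=0.0000.
  t=1,j=1: stock 45.5100 → up 50.5161 (V=50.5161), down 27.7611 (V=0.0000). Price 42.3373; hedge Δ=2.2200, bond B=-58.6949.
  t=0,j=0: stock 41.0000 → up 45.5100 (V=42.3373), down 25.0100 (V=0.0000). Price 35.4827; hedge Δ=2.0652, bond B=-49.1919.
As a check, the time-0 holding Δ(0,0)·S0 + B(0,0) comes to 35.4827 — exactly V0.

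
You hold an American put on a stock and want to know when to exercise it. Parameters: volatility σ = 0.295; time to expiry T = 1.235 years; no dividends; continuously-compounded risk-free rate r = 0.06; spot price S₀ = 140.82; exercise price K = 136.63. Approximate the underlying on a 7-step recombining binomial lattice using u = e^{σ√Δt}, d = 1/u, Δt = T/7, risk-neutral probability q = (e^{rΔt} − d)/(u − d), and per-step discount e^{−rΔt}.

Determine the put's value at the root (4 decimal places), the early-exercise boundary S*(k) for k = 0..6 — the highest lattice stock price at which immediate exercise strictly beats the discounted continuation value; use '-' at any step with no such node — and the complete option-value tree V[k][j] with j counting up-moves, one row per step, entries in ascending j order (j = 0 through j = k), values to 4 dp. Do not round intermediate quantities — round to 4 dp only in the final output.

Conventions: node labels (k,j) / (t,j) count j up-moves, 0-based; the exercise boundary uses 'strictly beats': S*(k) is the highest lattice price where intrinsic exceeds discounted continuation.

price = 12.7195
boundary = - - - 97.1011 85.7848 97.1011 109.9101
tree:
12.7195
19.2027 6.8020
28.0704 11.1463 2.8010
39.5289 17.7280 5.1022 0.6649
50.8452 27.1417 9.1203 1.3768 0.0000
60.8426 39.5289 15.8944 2.8507 0.0000 0.0000
69.6749 50.8452 26.7199 5.9024 0.0000 0.0000 0.0000
77.4779 60.8426 39.5289 12.2213 0.0000 0.0000 0.0000 0.0000

params: Δt=0.17643 u=1.13191 d=0.88346 q=0.51189 e^(-rΔt)=0.98947
t_7 payoffs: 77.4779 60.8426 39.5289 12.2213 0.0000 0.0000 0.0000 0.0000
t_6: node(6,0) S=66.9551 payoff=69.6749 vs cont=68.2362 → 69.6749 [stop]  node(6,1) S=85.7848 payoff=50.8452 vs cont=49.4065 → 50.8452 [stop]  node(6,2) S=109.9101 payoff=26.7199 vs cont=25.2812 → 26.7199 [stop]  node(6,3) S=140.8200 payoff=0.0000 vs cont=5.9024 → 5.9024 [wait]  node(6,4) S=180.4227 payoff=0.0000 vs cont=0.0000 → 0.0000 [wait]  node(6,5) S=231.1629 payoff=0.0000 vs cont=0.0000 → 0.0000 [wait]  node(6,6) S=296.1727 payoff=0.0000 vs cont=0.0000 → 0.0000 [wait]  ⇒ S*(6)=109.9101
t_5: node(5,0) S=75.7874 payoff=60.8426 vs cont=59.4039 → 60.8426 [stop]  node(5,1) S=97.1011 payoff=39.5289 vs cont=38.0902 → 39.5289 [stop]  node(5,2) S=124.4087 payoff=12.2213 vs cont=15.8944 → 15.8944 [wait]  node(5,3) S=159.3961 payoff=0.0000 vs cont=2.8507 → 2.8507 [wait]  node(5,4) S=204.2230 payoff=0.0000 vs cont=0.0000 → 0.0000 [wait]  node(5,5) S=261.6565 payoff=0.0000 vs cont=0.0000 → 0.0000 [wait]  ⇒ S*(5)=97.1011
t_4: node(4,0) S=85.7848 payoff=50.8452 vs cont=49.4065 → 50.8452 [stop]  node(4,1) S=109.9101 payoff=26.7199 vs cont=27.1417 → 27.1417 [wait]  node(4,2) S=140.8200 payoff=0.0000 vs cont=9.1203 → 9.1203 [wait]  node(4,3) S=180.4227 payoff=0.0000 vs cont=1.3768 → 1.3768 [wait]  node(4,4) S=231.1629 payoff=0.0000 vs cont=0.0000 → 0.0000 [wait]  ⇒ S*(4)=85.7848
t_3: node(3,0) S=97.1011 payoff=39.5289 vs cont=38.3039 → 39.5289 [stop]  node(3,1) S=124.4087 payoff=12.2213 vs cont=17.7280 → 17.7280 [wait]  node(3,2) S=159.3961 payoff=0.0000 vs cont=5.1022 → 5.1022 [wait]  node(3,3) S=204.2230 payoff=0.0000 vs cont=0.6649 → 0.6649 [wait]  ⇒ S*(3)=97.1011
t_2: node(2,0) S=109.9101 payoff=26.7199 vs cont=28.0704 → 28.0704 [wait]  node(2,1) S=140.8200 payoff=0.0000 vs cont=11.1463 → 11.1463 [wait]  node(2,2) S=180.4227 payoff=0.0000 vs cont=2.8010 → 2.8010 [wait]  ⇒ S*(2)=-
t_1: node(1,0) S=124.4087 payoff=12.2213 vs cont=19.2027 → 19.2027 [wait]  node(1,1) S=159.3961 payoff=0.0000 vs cont=6.8020 → 6.8020 [wait]  ⇒ S*(1)=-
t_0: node(0,0) S=140.8200 payoff=0.0000 vs cont=12.7195 → 12.7195 [wait]  ⇒ S*(0)=-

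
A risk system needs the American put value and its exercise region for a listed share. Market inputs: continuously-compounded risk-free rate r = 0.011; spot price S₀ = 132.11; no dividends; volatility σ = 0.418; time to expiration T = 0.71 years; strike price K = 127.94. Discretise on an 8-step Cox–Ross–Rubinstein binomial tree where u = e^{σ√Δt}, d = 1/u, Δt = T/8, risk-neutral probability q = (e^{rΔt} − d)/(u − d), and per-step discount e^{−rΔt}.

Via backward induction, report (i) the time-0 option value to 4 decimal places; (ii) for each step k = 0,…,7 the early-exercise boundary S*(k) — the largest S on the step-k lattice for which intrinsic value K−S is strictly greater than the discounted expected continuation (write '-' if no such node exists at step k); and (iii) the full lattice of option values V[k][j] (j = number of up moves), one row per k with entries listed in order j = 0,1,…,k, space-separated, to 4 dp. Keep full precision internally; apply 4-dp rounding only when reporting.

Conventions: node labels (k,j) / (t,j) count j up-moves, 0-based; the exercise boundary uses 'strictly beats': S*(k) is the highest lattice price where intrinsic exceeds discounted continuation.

Δt=0.08875  u=1.13261  d=0.88292  q=0.47282  discount=0.99902
step 8 (expiry): payoffs max(K−S,0) = 79.1549 65.3580 47.6592 24.9551 0.0000 0.0000 0.0000 0.0000 0.0000
step 7: (k=7,j=0): S=55.2546, K−S=72.6854, hold=72.5605 ⇒ V=72.6854 exercise | (k=7,j=1): S=70.8811, K−S=57.0589, hold=56.9340 ⇒ V=57.0589 exercise | (k=7,j=2): S=90.9270, K−S=37.0130, hold=36.8882 ⇒ V=37.0130 exercise | (k=7,j=3): S=116.6419, K−S=11.2981, hold=13.1430 ⇒ V=13.1430 continue | (k=7,j=4): S=149.6293, K−S=0.0000, hold=0.0000 ⇒ V=0.0000 continue | (k=7,j=5): S=191.9458, K−S=0.0000, hold=0.0000 ⇒ V=0.0000 continue | (k=7,j=6): S=246.2299, K−S=0.0000, hold=0.0000 ⇒ V=0.0000 continue | (k=7,j=7): S=315.8659, K−S=0.0000, hold=0.0000 ⇒ V=0.0000 continue  boundary S*=90.9270
step 6: (k=6,j=0): S=62.5820, K−S=65.3580, hold=65.2331 ⇒ V=65.3580 exercise | (k=6,j=1): S=80.2808, K−S=47.6592, hold=47.5344 ⇒ V=47.6592 exercise | (k=6,j=2): S=102.9849, K−S=24.9551, hold=25.7017 ⇒ V=25.7017 continue | (k=6,j=3): S=132.1100, K−S=0.0000, hold=6.9219 ⇒ V=6.9219 continue | (k=6,j=4): S=169.4719, K−S=0.0000, hold=0.0000 ⇒ V=0.0000 continue | (k=6,j=5): S=217.4001, K−S=0.0000, hold=0.0000 ⇒ V=0.0000 continue | (k=6,j=6): S=278.8828, K−S=0.0000, hold=0.0000 ⇒ V=0.0000 continue  boundary S*=80.2808
step 5: (k=5,j=0): S=70.8811, K−S=57.0589, hold=56.9340 ⇒ V=57.0589 exercise | (k=5,j=1): S=90.9270, K−S=37.0130, hold=37.2409 ⇒ V=37.2409 continue | (k=5,j=2): S=116.6419, K−S=11.2981, hold=16.8058 ⇒ V=16.8058 continue | (k=5,j=3): S=149.6293, K−S=0.0000, hold=3.6455 ⇒ V=3.6455 continue | (k=5,j=4): S=191.9458, K−S=0.0000, hold=0.0000 ⇒ V=0.0000 continue | (k=5,j=5): S=246.2299, K−S=0.0000, hold=0.0000 ⇒ V=0.0000 continue  boundary S*=70.8811
step 4: (k=4,j=0): S=80.2808, K−S=47.6592, hold=47.6420 ⇒ V=47.6592 exercise | (k=4,j=1): S=102.9849, K−S=24.9551, hold=27.5519 ⇒ V=27.5519 continue | (k=4,j=2): S=132.1100, K−S=0.0000, hold=10.5731 ⇒ V=10.5731 continue | (k=4,j=3): S=169.4719, K−S=0.0000, hold=1.9200 ⇒ V=1.9200 continue | (k=4,j=4): S=217.4001, K−S=0.0000, hold=0.0000 ⇒ V=0.0000 continue  boundary S*=80.2808
step 3: (k=3,j=0): S=90.9270, K−S=37.0130, hold=38.1148 ⇒ V=38.1148 continue | (k=3,j=1): S=116.6419, K−S=11.2981, hold=19.5049 ⇒ V=19.5049 continue | (k=3,j=2): S=149.6293, K−S=0.0000, hold=6.4754 ⇒ V=6.4754 continue | (k=3,j=3): S=191.9458, K−S=0.0000, hold=1.0112 ⇒ V=1.0112 continue  boundary S*=-
step 2: (k=2,j=0): S=102.9849, K−S=24.9551, hold=29.2871 ⇒ V=29.2871 continue | (k=2,j=1): S=132.1100, K−S=0.0000, hold=13.3312 ⇒ V=13.3312 continue | (k=2,j=2): S=169.4719, K−S=0.0000, hold=3.8880 ⇒ V=3.8880 continue  boundary S*=-
step 1: (k=1,j=0): S=116.6419, K−S=11.2981, hold=21.7216 ⇒ V=21.7216 continue | (k=1,j=1): S=149.6293, K−S=0.0000, hold=8.8576 ⇒ V=8.8576 continue  boundary S*=-
step 0: (k=0,j=0): S=132.1100, K−S=0.0000, hold=15.6240 ⇒ V=15.6240 continue  boundary S*=-

price = 15.6240
boundary = - - - - 80.2808 70.8811 80.2808 90.9270
tree:
15.6240
21.7216 8.8576
29.2871 13.3312 3.8880
38.1148 19.5049 6.4754 1.0112
47.6592 27.5519 10.5731 1.9200 0.0000
57.0589 37.2409 16.8058 3.6455 0.0000 0.0000
65.3580 47.6592 25.7017 6.9219 0.0000 0.0000 0.0000
72.6854 57.0589 37.0130 13.1430 0.0000 0.0000 0.0000 0.0000
79.1549 65.3580 47.6592 24.9551 0.0000 0.0000 0.0000 0.0000 0.0000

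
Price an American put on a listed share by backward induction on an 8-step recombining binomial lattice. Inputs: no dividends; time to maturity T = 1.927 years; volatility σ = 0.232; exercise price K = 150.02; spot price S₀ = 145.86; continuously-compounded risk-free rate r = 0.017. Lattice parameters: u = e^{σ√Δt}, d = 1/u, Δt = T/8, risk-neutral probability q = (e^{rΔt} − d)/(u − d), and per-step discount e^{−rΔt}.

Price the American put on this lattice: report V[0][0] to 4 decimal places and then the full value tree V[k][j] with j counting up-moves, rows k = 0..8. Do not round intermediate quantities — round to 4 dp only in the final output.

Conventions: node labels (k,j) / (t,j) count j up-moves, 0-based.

price = 18.9143
tree:
18.9143
26.3643 11.3046
35.6013 16.9537 5.5089
46.3661 24.6750 9.0448 1.8682
57.5214 34.6094 14.5230 3.4083 0.2779
67.4761 46.3661 22.6406 6.1803 0.5466 0.0000
76.3595 57.5214 33.8656 11.1260 1.0751 0.0000 0.0000
84.2868 67.4761 46.3661 19.8575 2.1148 0.0000 0.0000 0.0000
91.3610 76.3595 57.5214 33.8656 4.1600 0.0000 0.0000 0.0000 0.0000

Δt=0.24088, u=1.12060, d=0.89238, q=0.48954, disc=e^(-rΔt)=0.99591
k=8 terminal: V=max(K-S,0) → 91.3610 76.3595 57.5214 33.8656 4.1600 0.0000 0.0000 0.0000 0.0000
k=7: j=0 S=65.7332 intr=84.2868 cont=83.6738 V=84.2868[EX]; j=1 S=82.5439 intr=67.4761 cont=66.8630 V=67.4761[EX]; j=2 S=103.6539 intr=46.3661 cont=45.7531 V=46.3661[EX]; j=3 S=130.1625 intr=19.8575 cont=19.2444 V=19.8575[EX]; j=4 S=163.4506 intr=0.0000 cont=2.1148 V=2.1148[hold]; j=5 S=205.2517 intr=0.0000 cont=0.0000 V=0.0000[hold]; j=6 S=257.7432 intr=0.0000 cont=0.0000 V=0.0000[hold]; j=7 S=323.6590 intr=0.0000 cont=0.0000 V=0.0000[hold]
k=6: j=0 S=73.6605 intr=76.3595 cont=75.7464 V=76.3595[EX]; j=1 S=92.4986 intr=57.5214 cont=56.9083 V=57.5214[EX]; j=2 S=116.1544 intr=33.8656 cont=33.2525 V=33.8656[EX]; j=3 S=145.8600 intr=4.1600 cont=11.1260 V=11.1260[hold]; j=4 S=183.1625 intr=0.0000 cont=1.0751 V=1.0751[hold]; j=5 S=230.0049 intr=0.0000 cont=0.0000 V=0.0000[hold]; j=6 S=288.8268 intr=0.0000 cont=0.0000 V=0.0000[hold]
k=5: j=0 S=82.5439 intr=67.4761 cont=66.8630 V=67.4761[EX]; j=1 S=103.6539 intr=46.3661 cont=45.7531 V=46.3661[EX]; j=2 S=130.1625 intr=19.8575 cont=22.6406 V=22.6406[hold]; j=3 S=163.4506 intr=0.0000 cont=6.1803 V=6.1803[hold]; j=4 S=205.2517 intr=0.0000 cont=0.5466 V=0.5466[hold]; j=5 S=257.7432 intr=0.0000 cont=0.0000 V=0.0000[hold]
k=4: j=0 S=92.4986 intr=57.5214 cont=56.9083 V=57.5214[EX]; j=1 S=116.1544 intr=33.8656 cont=34.6094 V=34.6094[hold]; j=2 S=145.8600 intr=4.1600 cont=14.5230 V=14.5230[hold]; j=3 S=183.1625 intr=0.0000 cont=3.4083 V=3.4083[hold]; j=4 S=230.0049 intr=0.0000 cont=0.2779 V=0.2779[hold]
k=3: j=0 S=103.6539 intr=46.3661 cont=46.1157 V=46.3661[EX]; j=1 S=130.1625 intr=19.8575 cont=24.6750 V=24.6750[hold]; j=2 S=163.4506 intr=0.0000 cont=9.0448 V=9.0448[hold]; j=3 S=205.2517 intr=0.0000 cont=1.8682 V=1.8682[hold]
k=2: j=0 S=116.1544 intr=33.8656 cont=35.6013 V=35.6013[hold]; j=1 S=145.8600 intr=4.1600 cont=16.9537 V=16.9537[hold]; j=2 S=183.1625 intr=0.0000 cont=5.5089 V=5.5089[hold]
k=1: j=0 S=130.1625 intr=19.8575 cont=26.3643 V=26.3643[hold]; j=1 S=163.4506 intr=0.0000 cont=11.3046 V=11.3046[hold]
k=0: j=0 S=145.8600 intr=4.1600 cont=18.9143 V=18.9143[hold]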